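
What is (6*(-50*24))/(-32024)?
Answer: 900/4003 ≈ 0.22483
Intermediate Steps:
(6*(-50*24))/(-32024) = (6*(-1200))*(-1/32024) = -7200*(-1/32024) = 900/4003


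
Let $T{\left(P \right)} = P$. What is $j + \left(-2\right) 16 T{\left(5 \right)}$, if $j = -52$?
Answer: $-212$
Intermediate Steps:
$j + \left(-2\right) 16 T{\left(5 \right)} = -52 + \left(-2\right) 16 \cdot 5 = -52 - 160 = -212$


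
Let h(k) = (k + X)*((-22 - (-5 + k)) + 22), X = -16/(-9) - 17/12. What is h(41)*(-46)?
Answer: 68494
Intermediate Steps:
X = 13/36 (X = -16*(-⅑) - 17*1/12 = 16/9 - 17/12 = 13/36 ≈ 0.36111)
h(k) = (5 - k)*(13/36 + k) (h(k) = (k + 13/36)*((-22 - (-5 + k)) + 22) = (13/36 + k)*((-22 + (5 - k)) + 22) = (13/36 + k)*((-17 - k) + 22) = (13/36 + k)*(5 - k) = (5 - k)*(13/36 + k))
h(41)*(-46) = (65/36 - 1*41² + (167/36)*41)*(-46) = (65/36 - 1*1681 + 6847/36)*(-46) = (65/36 - 1681 + 6847/36)*(-46) = -1489*(-46) = 68494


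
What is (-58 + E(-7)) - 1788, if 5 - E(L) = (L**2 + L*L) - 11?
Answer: -1928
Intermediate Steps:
E(L) = 16 - 2*L**2 (E(L) = 5 - ((L**2 + L*L) - 11) = 5 - ((L**2 + L**2) - 11) = 5 - (2*L**2 - 11) = 5 - (-11 + 2*L**2) = 5 + (11 - 2*L**2) = 16 - 2*L**2)
(-58 + E(-7)) - 1788 = (-58 + (16 - 2*(-7)**2)) - 1788 = (-58 + (16 - 2*49)) - 1788 = (-58 + (16 - 98)) - 1788 = (-58 - 82) - 1788 = -140 - 1788 = -1928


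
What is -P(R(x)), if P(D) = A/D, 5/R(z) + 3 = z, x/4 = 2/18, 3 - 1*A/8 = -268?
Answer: 49864/45 ≈ 1108.1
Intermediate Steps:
A = 2168 (A = 24 - 8*(-268) = 24 + 2144 = 2168)
x = 4/9 (x = 4*(2/18) = 4*(2*(1/18)) = 4*(1/9) = 4/9 ≈ 0.44444)
R(z) = 5/(-3 + z)
P(D) = 2168/D
-P(R(x)) = -2168/(5/(-3 + 4/9)) = -2168/(5/(-23/9)) = -2168/(5*(-9/23)) = -2168/(-45/23) = -2168*(-23)/45 = -1*(-49864/45) = 49864/45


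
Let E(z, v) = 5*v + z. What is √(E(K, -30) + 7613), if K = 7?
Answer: 3*√830 ≈ 86.429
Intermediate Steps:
E(z, v) = z + 5*v
√(E(K, -30) + 7613) = √((7 + 5*(-30)) + 7613) = √((7 - 150) + 7613) = √(-143 + 7613) = √7470 = 3*√830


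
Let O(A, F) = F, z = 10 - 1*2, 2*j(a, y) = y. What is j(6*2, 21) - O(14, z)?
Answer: 5/2 ≈ 2.5000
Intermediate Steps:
j(a, y) = y/2
z = 8 (z = 10 - 2 = 8)
j(6*2, 21) - O(14, z) = (½)*21 - 1*8 = 21/2 - 8 = 5/2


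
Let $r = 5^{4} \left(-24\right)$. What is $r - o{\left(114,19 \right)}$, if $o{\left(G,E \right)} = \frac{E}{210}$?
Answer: $- \frac{3150019}{210} \approx -15000.0$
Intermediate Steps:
$o{\left(G,E \right)} = \frac{E}{210}$ ($o{\left(G,E \right)} = E \frac{1}{210} = \frac{E}{210}$)
$r = -15000$ ($r = 625 \left(-24\right) = -15000$)
$r - o{\left(114,19 \right)} = -15000 - \frac{1}{210} \cdot 19 = -15000 - \frac{19}{210} = - \frac{3150019}{210}$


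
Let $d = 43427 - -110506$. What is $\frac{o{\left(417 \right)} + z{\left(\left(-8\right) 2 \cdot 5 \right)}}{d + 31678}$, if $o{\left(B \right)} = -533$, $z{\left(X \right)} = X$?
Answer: $- \frac{613}{185611} \approx -0.0033026$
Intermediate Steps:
$d = 153933$ ($d = 43427 + 110506 = 153933$)
$\frac{o{\left(417 \right)} + z{\left(\left(-8\right) 2 \cdot 5 \right)}}{d + 31678} = \frac{-533 + \left(-8\right) 2 \cdot 5}{153933 + 31678} = \frac{-533 - 80}{185611} = \left(-533 - 80\right) \frac{1}{185611} = \left(-613\right) \frac{1}{185611} = - \frac{613}{185611}$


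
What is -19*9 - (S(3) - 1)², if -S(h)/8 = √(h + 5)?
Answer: -684 - 32*√2 ≈ -729.25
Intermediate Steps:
S(h) = -8*√(5 + h) (S(h) = -8*√(h + 5) = -8*√(5 + h))
-19*9 - (S(3) - 1)² = -19*9 - (-8*√(5 + 3) - 1)² = -171 - (-16*√2 - 1)² = -171 - (-1 - 16*√2)²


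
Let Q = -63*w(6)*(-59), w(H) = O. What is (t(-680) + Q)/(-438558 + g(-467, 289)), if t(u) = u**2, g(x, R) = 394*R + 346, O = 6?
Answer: -10537/7051 ≈ -1.4944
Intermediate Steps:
w(H) = 6
g(x, R) = 346 + 394*R
Q = 22302 (Q = -63*6*(-59) = -378*(-59) = 22302)
(t(-680) + Q)/(-438558 + g(-467, 289)) = ((-680)**2 + 22302)/(-438558 + (346 + 394*289)) = (462400 + 22302)/(-438558 + (346 + 113866)) = 484702/(-438558 + 114212) = 484702/(-324346) = 484702*(-1/324346) = -10537/7051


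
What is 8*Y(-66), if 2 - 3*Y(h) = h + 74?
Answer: -16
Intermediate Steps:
Y(h) = -24 - h/3 (Y(h) = ⅔ - (h + 74)/3 = ⅔ - (74 + h)/3 = ⅔ + (-74/3 - h/3) = -24 - h/3)
8*Y(-66) = 8*(-24 - ⅓*(-66)) = 8*(-24 + 22) = 8*(-2) = -16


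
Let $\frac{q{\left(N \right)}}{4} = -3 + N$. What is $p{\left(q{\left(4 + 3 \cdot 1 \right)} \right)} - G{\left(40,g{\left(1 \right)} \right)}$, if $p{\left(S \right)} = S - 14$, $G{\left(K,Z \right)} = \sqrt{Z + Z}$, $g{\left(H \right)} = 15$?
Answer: $2 - \sqrt{30} \approx -3.4772$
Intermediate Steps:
$q{\left(N \right)} = -12 + 4 N$ ($q{\left(N \right)} = 4 \left(-3 + N\right) = -12 + 4 N$)
$G{\left(K,Z \right)} = \sqrt{2} \sqrt{Z}$ ($G{\left(K,Z \right)} = \sqrt{2 Z} = \sqrt{2} \sqrt{Z}$)
$p{\left(S \right)} = -14 + S$
$p{\left(q{\left(4 + 3 \cdot 1 \right)} \right)} - G{\left(40,g{\left(1 \right)} \right)} = \left(-14 - \left(12 - 4 \left(4 + 3 \cdot 1\right)\right)\right) - \sqrt{2} \sqrt{15} = \left(-14 - \left(12 - 4 \left(4 + 3\right)\right)\right) - \sqrt{30} = \left(-14 + \left(-12 + 4 \cdot 7\right)\right) - \sqrt{30} = \left(-14 + \left(-12 + 28\right)\right) - \sqrt{30} = \left(-14 + 16\right) - \sqrt{30} = 2 - \sqrt{30}$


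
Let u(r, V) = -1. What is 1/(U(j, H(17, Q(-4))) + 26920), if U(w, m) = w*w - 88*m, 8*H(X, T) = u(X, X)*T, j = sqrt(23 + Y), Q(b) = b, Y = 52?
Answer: 1/26951 ≈ 3.7104e-5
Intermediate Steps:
j = 5*sqrt(3) (j = sqrt(23 + 52) = sqrt(75) = 5*sqrt(3) ≈ 8.6602)
H(X, T) = -T/8 (H(X, T) = (-T)/8 = -T/8)
U(w, m) = w**2 - 88*m
1/(U(j, H(17, Q(-4))) + 26920) = 1/(((5*sqrt(3))**2 - (-11)*(-4)) + 26920) = 1/((75 - 88*1/2) + 26920) = 1/((75 - 44) + 26920) = 1/(31 + 26920) = 1/26951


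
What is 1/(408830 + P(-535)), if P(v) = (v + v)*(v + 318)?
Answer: 1/641020 ≈ 1.5600e-6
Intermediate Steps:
P(v) = 2*v*(318 + v) (P(v) = (2*v)*(318 + v) = 2*v*(318 + v))
1/(408830 + P(-535)) = 1/(408830 + 2*(-535)*(318 - 535)) = 1/(408830 + 2*(-535)*(-217)) = 1/(408830 + 232190) = 1/641020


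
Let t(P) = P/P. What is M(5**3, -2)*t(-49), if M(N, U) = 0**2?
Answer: 0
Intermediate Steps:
M(N, U) = 0
t(P) = 1
M(5**3, -2)*t(-49) = 0*1 = 0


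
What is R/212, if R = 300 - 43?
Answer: 257/212 ≈ 1.2123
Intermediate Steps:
R = 257
R/212 = 257/212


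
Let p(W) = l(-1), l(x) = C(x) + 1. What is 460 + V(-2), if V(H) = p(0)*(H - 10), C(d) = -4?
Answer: 496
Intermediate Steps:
l(x) = -3 (l(x) = -4 + 1 = -3)
p(W) = -3
V(H) = 30 - 3*H (V(H) = -3*(H - 10) = -3*(-10 + H) = 30 - 3*H)
460 + V(-2) = 460 + (30 - 3*(-2)) = 460 + (30 + 6) = 460 + 36 = 496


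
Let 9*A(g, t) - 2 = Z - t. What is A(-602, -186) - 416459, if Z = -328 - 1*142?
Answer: -1249471/3 ≈ -4.1649e+5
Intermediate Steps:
Z = -470 (Z = -328 - 142 = -470)
A(g, t) = -52 - t/9 (A(g, t) = 2/9 + (-470 - t)/9 = 2/9 + (-470/9 - t/9) = -52 - t/9)
A(-602, -186) - 416459 = (-52 - 1/9*(-186)) - 416459 = (-52 + 62/3) - 416459 = -94/3 - 416459 = -1249471/3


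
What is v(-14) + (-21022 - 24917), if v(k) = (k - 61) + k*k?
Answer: -45818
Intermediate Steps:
v(k) = -61 + k + k² (v(k) = (-61 + k) + k² = -61 + k + k²)
v(-14) + (-21022 - 24917) = (-61 - 14 + (-14)²) + (-21022 - 24917) = (-61 - 14 + 196) - 45939 = 121 - 45939 = -45818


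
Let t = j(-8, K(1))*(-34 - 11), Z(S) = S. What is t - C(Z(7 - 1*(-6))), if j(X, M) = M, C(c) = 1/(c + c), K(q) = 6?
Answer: -7021/26 ≈ -270.04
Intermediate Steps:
C(c) = 1/(2*c)
t = -270 (t = 6*(-34 - 11) = 6*(-45) = -270)
t - C(Z(7 - 1*(-6))) = -270 - 1/(2*(7 - 1*(-6))) = -270 - 1/(2*(7 + 6)) = -270 - 1/(2*13) = -270 - 1*1/26 = -270 - 1/26 = -7021/26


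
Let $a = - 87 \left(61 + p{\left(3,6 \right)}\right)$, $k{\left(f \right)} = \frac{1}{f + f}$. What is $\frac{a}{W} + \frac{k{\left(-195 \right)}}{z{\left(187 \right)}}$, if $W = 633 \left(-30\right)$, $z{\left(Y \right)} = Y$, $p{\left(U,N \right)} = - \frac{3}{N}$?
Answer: $\frac{2843319}{10258820} \approx 0.27716$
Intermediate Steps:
$k{\left(f \right)} = \frac{1}{2 f}$
$a = - \frac{10527}{2}$ ($a = - 87 \left(61 - \frac{3}{6}\right) = - 87 \left(61 - \frac{1}{2}\right) = \left(-87\right) \frac{121}{2} = - \frac{10527}{2} \approx -5263.5$)
$W = -18990$
$\frac{a}{W} + \frac{k{\left(-195 \right)}}{z{\left(187 \right)}} = - \frac{10527}{2 \left(-18990\right)} + \frac{\frac{1}{2} \frac{1}{-195}}{187} = \left(- \frac{10527}{2}\right) \left(- \frac{1}{18990}\right) + \frac{1}{2} \left(- \frac{1}{195}\right) \frac{1}{187} = \frac{3509}{12660} - \frac{1}{72930} = \frac{2843319}{10258820}$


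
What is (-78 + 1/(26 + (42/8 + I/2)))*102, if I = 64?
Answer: -2012460/253 ≈ -7954.4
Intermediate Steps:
(-78 + 1/(26 + (42/8 + I/2)))*102 = (-78 + 1/(26 + (42/8 + 64/2)))*102 = (-78 + 1/(26 + (42*(⅛) + 64*(½))))*102 = (-78 + 1/(26 + (21/4 + 32)))*102 = (-78 + 1/(26 + 149/4))*102 = (-78 + 1/(253/4))*102 = (-78 + 4/253)*102 = -19730/253*102 = -2012460/253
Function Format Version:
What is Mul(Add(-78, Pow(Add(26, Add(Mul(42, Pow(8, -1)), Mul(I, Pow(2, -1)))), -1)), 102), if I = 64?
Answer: Rational(-2012460, 253) ≈ -7954.4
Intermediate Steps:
Mul(Add(-78, Pow(Add(26, Add(Mul(42, Pow(8, -1)), Mul(I, Pow(2, -1)))), -1)), 102) = Mul(Add(-78, Pow(Add(26, Add(Mul(42, Pow(8, -1)), Mul(64, Pow(2, -1)))), -1)), 102) = Mul(Add(-78, Pow(Add(26, Add(Mul(42, Rational(1, 8)), Mul(64, Rational(1, 2)))), -1)), 102) = Mul(Add(-78, Pow(Add(26, Add(Rational(21, 4), 32)), -1)), 102) = Mul(Add(-78, Pow(Add(26, Rational(149, 4)), -1)), 102) = Mul(Add(-78, Pow(Rational(253, 4), -1)), 102) = Mul(Add(-78, Rational(4, 253)), 102) = Mul(Rational(-19730, 253), 102) = Rational(-2012460, 253)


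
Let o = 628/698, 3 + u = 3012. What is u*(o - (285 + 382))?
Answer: -699499221/349 ≈ -2.0043e+6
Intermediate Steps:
u = 3009 (u = -3 + 3012 = 3009)
o = 314/349 (o = 628*(1/698) = 314/349 ≈ 0.89971)
u*(o - (285 + 382)) = 3009*(314/349 - (285 + 382)) = 3009*(314/349 - 1*667) = 3009*(314/349 - 667) = 3009*(-232469/349) = -699499221/349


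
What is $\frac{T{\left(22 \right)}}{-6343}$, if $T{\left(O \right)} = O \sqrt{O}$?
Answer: $- \frac{22 \sqrt{22}}{6343} \approx -0.016268$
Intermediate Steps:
$T{\left(O \right)} = O^{\frac{3}{2}}$
$\frac{T{\left(22 \right)}}{-6343} = \frac{22^{\frac{3}{2}}}{-6343} = 22 \sqrt{22} \left(- \frac{1}{6343}\right) = - \frac{22 \sqrt{22}}{6343}$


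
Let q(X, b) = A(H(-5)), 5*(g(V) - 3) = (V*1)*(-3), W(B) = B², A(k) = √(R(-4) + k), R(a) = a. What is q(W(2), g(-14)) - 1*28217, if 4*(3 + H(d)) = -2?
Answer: -28217 + I*√30/2 ≈ -28217.0 + 2.7386*I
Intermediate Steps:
H(d) = -7/2 (H(d) = -3 + (¼)*(-2) = -3 - ½ = -7/2)
A(k) = √(-4 + k)
g(V) = 3 - 3*V/5 (g(V) = 3 + ((V*1)*(-3))/5 = 3 + (V*(-3))/5 = 3 + (-3*V)/5 = 3 - 3*V/5)
q(X, b) = I*√30/2 (q(X, b) = √(-4 - 7/2) = √(-15/2) = I*√30/2)
q(W(2), g(-14)) - 1*28217 = I*√30/2 - 1*28217 = I*√30/2 - 28217 = -28217 + I*√30/2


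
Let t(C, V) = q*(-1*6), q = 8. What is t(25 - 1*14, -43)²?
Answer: 2304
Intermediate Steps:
t(C, V) = -48 (t(C, V) = 8*(-1*6) = 8*(-6) = -48)
t(25 - 1*14, -43)² = (-48)² = 2304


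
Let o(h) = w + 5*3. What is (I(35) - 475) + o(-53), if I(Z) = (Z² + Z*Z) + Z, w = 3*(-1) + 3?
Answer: 2025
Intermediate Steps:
w = 0 (w = -3 + 3 = 0)
o(h) = 15 (o(h) = 0 + 5*3 = 0 + 15 = 15)
I(Z) = Z + 2*Z² (I(Z) = (Z² + Z²) + Z = 2*Z² + Z = Z + 2*Z²)
(I(35) - 475) + o(-53) = (35*(1 + 2*35) - 475) + 15 = (35*(1 + 70) - 475) + 15 = (35*71 - 475) + 15 = (2485 - 475) + 15 = 2010 + 15 = 2025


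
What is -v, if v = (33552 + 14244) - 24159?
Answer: -23637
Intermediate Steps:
v = 23637 (v = 47796 - 24159 = 23637)
-v = -1*23637 = -23637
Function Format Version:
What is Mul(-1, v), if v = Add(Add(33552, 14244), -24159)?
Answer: -23637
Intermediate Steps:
v = 23637 (v = Add(47796, -24159) = 23637)
Mul(-1, v) = Mul(-1, 23637) = -23637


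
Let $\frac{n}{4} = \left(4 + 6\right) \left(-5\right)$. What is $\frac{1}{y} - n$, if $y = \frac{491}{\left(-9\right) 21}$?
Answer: $\frac{98011}{491} \approx 199.61$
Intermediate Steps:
$y = - \frac{491}{189}$ ($y = \frac{491}{-189} = 491 \left(- \frac{1}{189}\right) = - \frac{491}{189} \approx -2.5979$)
$n = -200$ ($n = 4 \left(4 + 6\right) \left(-5\right) = 4 \cdot 10 \left(-5\right) = 4 \left(-50\right) = -200$)
$\frac{1}{y} - n = \frac{1}{- \frac{491}{189}} - -200 = - \frac{189}{491} + 200 = \frac{98011}{491}$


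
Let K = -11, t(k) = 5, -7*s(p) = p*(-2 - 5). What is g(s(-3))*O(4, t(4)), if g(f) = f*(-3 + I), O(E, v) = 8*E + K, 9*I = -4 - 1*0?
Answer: 217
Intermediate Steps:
s(p) = p (s(p) = -p*(-2 - 5)/7 = -p*(-7)/7 = -(-1)*p = p)
I = -4/9 (I = (-4 - 1*0)/9 = (-4 + 0)/9 = (⅑)*(-4) = -4/9 ≈ -0.44444)
O(E, v) = -11 + 8*E (O(E, v) = 8*E - 11 = -11 + 8*E)
g(f) = -31*f/9 (g(f) = f*(-3 - 4/9) = f*(-31/9) = -31*f/9)
g(s(-3))*O(4, t(4)) = (-31/9*(-3))*(-11 + 8*4) = 31*(-11 + 32)/3 = (31/3)*21 = 217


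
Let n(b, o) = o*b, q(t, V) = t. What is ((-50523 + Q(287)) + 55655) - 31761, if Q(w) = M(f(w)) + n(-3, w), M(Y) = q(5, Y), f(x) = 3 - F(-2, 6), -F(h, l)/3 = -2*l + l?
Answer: -27485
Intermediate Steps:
F(h, l) = 3*l (F(h, l) = -3*(-2*l + l) = -(-3)*l = 3*l)
n(b, o) = b*o
f(x) = -15 (f(x) = 3 - 3*6 = 3 - 1*18 = 3 - 18 = -15)
M(Y) = 5
Q(w) = 5 - 3*w
((-50523 + Q(287)) + 55655) - 31761 = ((-50523 + (5 - 3*287)) + 55655) - 31761 = ((-50523 + (5 - 861)) + 55655) - 31761 = ((-50523 - 856) + 55655) - 31761 = (-51379 + 55655) - 31761 = 4276 - 31761 = -27485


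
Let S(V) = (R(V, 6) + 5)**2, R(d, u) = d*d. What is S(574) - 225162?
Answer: 108557504199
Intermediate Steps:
R(d, u) = d**2
S(V) = (5 + V**2)**2 (S(V) = (V**2 + 5)**2 = (5 + V**2)**2)
S(574) - 225162 = (5 + 574**2)**2 - 225162 = (5 + 329476)**2 - 225162 = 329481**2 - 225162 = 108557729361 - 225162 = 108557504199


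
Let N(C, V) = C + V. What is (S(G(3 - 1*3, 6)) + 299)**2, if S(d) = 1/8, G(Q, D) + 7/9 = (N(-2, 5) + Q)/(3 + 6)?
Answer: 5726449/64 ≈ 89476.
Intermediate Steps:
G(Q, D) = -4/9 + Q/9 (G(Q, D) = -7/9 + ((-2 + 5) + Q)/(3 + 6) = -7/9 + (3 + Q)/9 = -7/9 + (3 + Q)*(1/9) = -7/9 + (1/3 + Q/9) = -4/9 + Q/9)
S(d) = 1/8
(S(G(3 - 1*3, 6)) + 299)**2 = (1/8 + 299)**2 = (2393/8)**2 = 5726449/64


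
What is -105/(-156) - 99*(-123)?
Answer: 633239/52 ≈ 12178.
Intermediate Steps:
-105/(-156) - 99*(-123) = -105*(-1/156) + 12177 = 35/52 + 12177 = 633239/52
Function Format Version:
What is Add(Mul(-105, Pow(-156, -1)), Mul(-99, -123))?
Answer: Rational(633239, 52) ≈ 12178.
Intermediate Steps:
Add(Mul(-105, Pow(-156, -1)), Mul(-99, -123)) = Add(Mul(-105, Rational(-1, 156)), 12177) = Add(Rational(35, 52), 12177) = Rational(633239, 52)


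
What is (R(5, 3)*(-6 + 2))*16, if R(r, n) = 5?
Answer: -320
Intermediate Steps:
(R(5, 3)*(-6 + 2))*16 = (5*(-6 + 2))*16 = (5*(-4))*16 = -20*16 = -320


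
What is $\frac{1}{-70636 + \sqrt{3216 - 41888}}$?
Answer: $- \frac{17659}{1247370792} - \frac{i \sqrt{2417}}{1247370792} \approx -1.4157 \cdot 10^{-5} - 3.9413 \cdot 10^{-8} i$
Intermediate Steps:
$\frac{1}{-70636 + \sqrt{3216 - 41888}} = \frac{1}{-70636 + \sqrt{-38672}} = \frac{1}{-70636 + 4 i \sqrt{2417}}$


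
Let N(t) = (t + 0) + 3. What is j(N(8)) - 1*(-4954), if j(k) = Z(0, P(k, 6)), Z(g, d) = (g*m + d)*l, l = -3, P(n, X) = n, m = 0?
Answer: 4921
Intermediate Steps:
N(t) = 3 + t (N(t) = t + 3 = 3 + t)
Z(g, d) = -3*d (Z(g, d) = (g*0 + d)*(-3) = (0 + d)*(-3) = d*(-3) = -3*d)
j(k) = -3*k
j(N(8)) - 1*(-4954) = -3*(3 + 8) - 1*(-4954) = -3*11 + 4954 = -33 + 4954 = 4921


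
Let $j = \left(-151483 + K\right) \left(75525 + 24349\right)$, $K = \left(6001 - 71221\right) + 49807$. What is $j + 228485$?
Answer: $-16668342619$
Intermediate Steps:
$K = -15413$ ($K = -65220 + 49807 = -15413$)
$j = -16668571104$ ($j = \left(-151483 - 15413\right) \left(75525 + 24349\right) = \left(-166896\right) 99874 = -16668571104$)
$j + 228485 = -16668571104 + 228485 = -16668342619$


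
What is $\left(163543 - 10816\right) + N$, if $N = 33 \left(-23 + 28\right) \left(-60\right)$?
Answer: $142827$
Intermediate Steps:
$N = -9900$ ($N = 33 \cdot 5 \left(-60\right) = 165 \left(-60\right) = -9900$)
$\left(163543 - 10816\right) + N = \left(163543 - 10816\right) - 9900 = 152727 - 9900 = 142827$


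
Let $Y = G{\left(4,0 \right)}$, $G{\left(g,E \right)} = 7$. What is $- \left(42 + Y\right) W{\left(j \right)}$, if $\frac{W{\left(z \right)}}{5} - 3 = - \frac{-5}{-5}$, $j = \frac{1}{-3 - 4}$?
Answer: $-490$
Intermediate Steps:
$Y = 7$
$j = - \frac{1}{7}$ ($j = \frac{1}{-7} = - \frac{1}{7} \approx -0.14286$)
$W{\left(z \right)} = 10$ ($W{\left(z \right)} = 15 + 5 \left(- \frac{-5}{-5}\right) = 15 + 5 \left(- \frac{\left(-5\right) \left(-1\right)}{5}\right) = 15 + 5 \left(\left(-1\right) 1\right) = 15 + 5 \left(-1\right) = 15 - 5 = 10$)
$- \left(42 + Y\right) W{\left(j \right)} = - \left(42 + 7\right) 10 = - 49 \cdot 10 = \left(-1\right) 490 = -490$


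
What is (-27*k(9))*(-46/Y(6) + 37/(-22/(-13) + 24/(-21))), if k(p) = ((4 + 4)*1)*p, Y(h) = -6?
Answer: -3645324/25 ≈ -1.4581e+5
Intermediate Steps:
k(p) = 8*p (k(p) = (8*1)*p = 8*p)
(-27*k(9))*(-46/Y(6) + 37/(-22/(-13) + 24/(-21))) = (-216*9)*(-46/(-6) + 37/(-22/(-13) + 24/(-21))) = (-27*72)*(-46*(-1/6) + 37/(-22*(-1/13) + 24*(-1/21))) = -1944*(23/3 + 37/(22/13 - 8/7)) = -1944*(23/3 + 37/(50/91)) = -1944*(23/3 + 37*(91/50)) = -1944*(23/3 + 3367/50) = -1944*11251/150 = -3645324/25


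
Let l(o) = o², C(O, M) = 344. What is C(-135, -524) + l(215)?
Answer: 46569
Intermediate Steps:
C(-135, -524) + l(215) = 344 + 215² = 344 + 46225 = 46569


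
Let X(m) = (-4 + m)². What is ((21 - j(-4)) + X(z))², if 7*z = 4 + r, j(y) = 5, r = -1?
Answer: 1985281/2401 ≈ 826.86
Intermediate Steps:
z = 3/7 (z = (4 - 1)/7 = (⅐)*3 = 3/7 ≈ 0.42857)
((21 - j(-4)) + X(z))² = ((21 - 1*5) + (-4 + 3/7)²)² = ((21 - 5) + (-25/7)²)² = (16 + 625/49)² = (1409/49)² = 1985281/2401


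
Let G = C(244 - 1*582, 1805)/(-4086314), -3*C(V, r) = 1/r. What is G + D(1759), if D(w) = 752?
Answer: 16639797513121/22127390310 ≈ 752.00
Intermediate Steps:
C(V, r) = -1/(3*r)
G = 1/22127390310 (G = -1/3/1805/(-4086314) = -1/3*1/1805*(-1/4086314) = -1/5415*(-1/4086314) = 1/22127390310 ≈ 4.5193e-11)
G + D(1759) = 1/22127390310 + 752 = 16639797513121/22127390310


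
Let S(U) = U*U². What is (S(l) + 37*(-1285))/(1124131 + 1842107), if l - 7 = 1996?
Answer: 4018003241/1483119 ≈ 2709.2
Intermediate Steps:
l = 2003 (l = 7 + 1996 = 2003)
S(U) = U³
(S(l) + 37*(-1285))/(1124131 + 1842107) = (2003³ + 37*(-1285))/(1124131 + 1842107) = (8036054027 - 47545)/2966238 = 8036006482*(1/2966238) = 4018003241/1483119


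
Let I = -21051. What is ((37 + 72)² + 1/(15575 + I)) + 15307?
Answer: 148881487/5476 ≈ 27188.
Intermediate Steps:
((37 + 72)² + 1/(15575 + I)) + 15307 = ((37 + 72)² + 1/(15575 - 21051)) + 15307 = (109² + 1/(-5476)) + 15307 = (11881 - 1/5476) + 15307 = 65060355/5476 + 15307 = 148881487/5476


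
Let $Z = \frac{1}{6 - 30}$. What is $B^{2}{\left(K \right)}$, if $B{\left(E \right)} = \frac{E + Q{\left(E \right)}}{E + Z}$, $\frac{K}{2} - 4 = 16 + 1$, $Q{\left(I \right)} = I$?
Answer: $\frac{4064256}{1014049} \approx 4.0079$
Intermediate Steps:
$Z = - \frac{1}{24}$ ($Z = \frac{1}{-24} = - \frac{1}{24} \approx -0.041667$)
$K = 42$ ($K = 8 + 2 \left(16 + 1\right) = 8 + 2 \cdot 17 = 8 + 34 = 42$)
$B{\left(E \right)} = \frac{2 E}{- \frac{1}{24} + E}$ ($B{\left(E \right)} = \frac{E + E}{E - \frac{1}{24}} = \frac{2 E}{- \frac{1}{24} + E}$)
$B^{2}{\left(K \right)} = \left(48 \cdot 42 \frac{1}{-1 + 24 \cdot 42}\right)^{2} = \left(48 \cdot 42 \frac{1}{-1 + 1008}\right)^{2} = \left(48 \cdot 42 \cdot \frac{1}{1007}\right)^{2} = \left(\frac{2016}{1007}\right)^{2} = \frac{4064256}{1014049}$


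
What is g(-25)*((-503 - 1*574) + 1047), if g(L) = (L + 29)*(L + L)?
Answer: 6000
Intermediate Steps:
g(L) = 2*L*(29 + L) (g(L) = (29 + L)*(2*L) = 2*L*(29 + L))
g(-25)*((-503 - 1*574) + 1047) = (2*(-25)*(29 - 25))*((-503 - 1*574) + 1047) = (2*(-25)*4)*((-503 - 574) + 1047) = -200*(-1077 + 1047) = -200*(-30) = 6000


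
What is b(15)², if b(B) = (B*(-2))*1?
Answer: 900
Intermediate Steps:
b(B) = -2*B (b(B) = -2*B*1 = -2*B)
b(15)² = (-2*15)² = (-30)² = 900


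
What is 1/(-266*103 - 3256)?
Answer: -1/30654 ≈ -3.2622e-5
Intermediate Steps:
1/(-266*103 - 3256) = 1/(-27398 - 3256) = 1/(-30654) = -1/30654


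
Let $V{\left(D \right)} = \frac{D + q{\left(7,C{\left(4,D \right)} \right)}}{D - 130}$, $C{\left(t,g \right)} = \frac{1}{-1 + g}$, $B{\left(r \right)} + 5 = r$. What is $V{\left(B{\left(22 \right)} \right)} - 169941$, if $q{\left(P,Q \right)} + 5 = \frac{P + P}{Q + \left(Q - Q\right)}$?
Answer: $- \frac{19203569}{113} \approx -1.6994 \cdot 10^{5}$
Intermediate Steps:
$B{\left(r \right)} = -5 + r$
$q{\left(P,Q \right)} = -5 + \frac{2 P}{Q}$ ($q{\left(P,Q \right)} = -5 + \frac{P + P}{Q + \left(Q - Q\right)} = -5 + \frac{2 P}{Q + 0} = -5 + \frac{2 P}{Q}$)
$V{\left(D \right)} = \frac{-19 + 15 D}{-130 + D}$ ($V{\left(D \right)} = \frac{D - \left(5 - \frac{14}{\frac{1}{-1 + D}}\right)}{D - 130} = \frac{D + \left(-5 + 2 \cdot 7 \left(-1 + D\right)\right)}{-130 + D} = \frac{D + \left(-5 + \left(-14 + 14 D\right)\right)}{-130 + D} = \frac{D + \left(-19 + 14 D\right)}{-130 + D} = \frac{-19 + 15 D}{-130 + D}$)
$V{\left(B{\left(22 \right)} \right)} - 169941 = \frac{-19 + 15 \left(-5 + 22\right)}{-130 + \left(-5 + 22\right)} - 169941 = \frac{-19 + 15 \cdot 17}{-130 + 17} - 169941 = \frac{-19 + 255}{-113} - 169941 = \left(- \frac{1}{113}\right) 236 - 169941 = - \frac{236}{113} - 169941 = - \frac{19203569}{113}$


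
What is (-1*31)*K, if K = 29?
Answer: -899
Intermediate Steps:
(-1*31)*K = -1*31*29 = -31*29 = -899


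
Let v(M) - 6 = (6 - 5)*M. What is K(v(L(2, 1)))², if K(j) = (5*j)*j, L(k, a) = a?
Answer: 60025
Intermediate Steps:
v(M) = 6 + M (v(M) = 6 + (6 - 5)*M = 6 + 1*M = 6 + M)
K(j) = 5*j²
K(v(L(2, 1)))² = (5*(6 + 1)²)² = (5*7²)² = (5*49)² = 245² = 60025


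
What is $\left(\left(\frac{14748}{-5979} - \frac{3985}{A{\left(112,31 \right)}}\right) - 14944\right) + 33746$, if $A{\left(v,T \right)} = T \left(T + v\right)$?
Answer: $\frac{166085352405}{8834969} \approx 18799.0$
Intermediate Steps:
$\left(\left(\frac{14748}{-5979} - \frac{3985}{A{\left(112,31 \right)}}\right) - 14944\right) + 33746 = \left(\left(\frac{14748}{-5979} - \frac{3985}{31 \left(31 + 112\right)}\right) - 14944\right) + 33746 = \left(\left(14748 \left(- \frac{1}{5979}\right) - \frac{3985}{31 \cdot 143}\right) - 14944\right) + 33746 = \left(\left(- \frac{4916}{1993} - \frac{3985}{4433}\right) - 14944\right) + 33746 = \left(- \frac{29734733}{8834969} - 14944\right) + 33746 = - \frac{132059511469}{8834969} + 33746 = \frac{166085352405}{8834969}$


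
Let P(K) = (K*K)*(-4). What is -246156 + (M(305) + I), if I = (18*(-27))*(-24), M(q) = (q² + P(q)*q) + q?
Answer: -113631662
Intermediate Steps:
P(K) = -4*K² (P(K) = K²*(-4) = -4*K²)
M(q) = q + q² - 4*q³ (M(q) = (q² + (-4*q²)*q) + q = (q² - 4*q³) + q = q + q² - 4*q³)
I = 11664 (I = -486*(-24) = 11664)
-246156 + (M(305) + I) = -246156 + (305*(1 + 305 - 4*305²) + 11664) = -246156 + (305*(1 + 305 - 4*93025) + 11664) = -246156 + (305*(1 + 305 - 372100) + 11664) = -246156 + (305*(-371794) + 11664) = -246156 + (-113397170 + 11664) = -246156 - 113385506 = -113631662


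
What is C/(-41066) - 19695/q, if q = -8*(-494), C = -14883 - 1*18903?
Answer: -25972023/6242032 ≈ -4.1608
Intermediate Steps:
C = -33786 (C = -14883 - 18903 = -33786)
q = 3952
C/(-41066) - 19695/q = -33786/(-41066) - 19695/3952 = -33786*(-1/41066) - 19695*1/3952 = 16893/20533 - 1515/304 = -25972023/6242032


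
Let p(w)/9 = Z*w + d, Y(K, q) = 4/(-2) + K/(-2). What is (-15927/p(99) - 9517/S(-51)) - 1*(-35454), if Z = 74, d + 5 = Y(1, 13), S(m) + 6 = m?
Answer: 29718689873/834309 ≈ 35621.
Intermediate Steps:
Y(K, q) = -2 - K/2 (Y(K, q) = 4*(-½) + K*(-½) = -2 - K/2)
S(m) = -6 + m
d = -15/2 (d = -5 + (-2 - ½*1) = -5 + (-2 - ½) = -5 - 5/2 = -15/2 ≈ -7.5000)
p(w) = -135/2 + 666*w (p(w) = 9*(74*w - 15/2) = 9*(-15/2 + 74*w) = -135/2 + 666*w)
(-15927/p(99) - 9517/S(-51)) - 1*(-35454) = (-15927/(-135/2 + 666*99) - 9517/(-6 - 51)) - 1*(-35454) = (-15927/(-135/2 + 65934) - 9517/(-57)) + 35454 = (-15927/131733/2 - 9517*(-1/57)) + 35454 = (-15927*2/131733 + 9517/57) + 35454 = (-10618/43911 + 9517/57) + 35454 = 139098587/834309 + 35454 = 29718689873/834309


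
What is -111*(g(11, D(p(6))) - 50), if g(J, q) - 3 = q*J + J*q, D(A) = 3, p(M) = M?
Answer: -2109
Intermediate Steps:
g(J, q) = 3 + 2*J*q (g(J, q) = 3 + (q*J + J*q) = 3 + (J*q + J*q) = 3 + 2*J*q)
-111*(g(11, D(p(6))) - 50) = -111*((3 + 2*11*3) - 50) = -111*((3 + 66) - 50) = -111*(69 - 50) = -111*19 = -2109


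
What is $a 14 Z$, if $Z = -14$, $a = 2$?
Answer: $-392$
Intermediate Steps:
$a 14 Z = 2 \cdot 14 \left(-14\right) = 28 \left(-14\right) = -392$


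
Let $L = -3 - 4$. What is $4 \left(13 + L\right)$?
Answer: $24$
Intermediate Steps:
$L = -7$ ($L = -3 - 4 = -7$)
$4 \left(13 + L\right) = 4 \left(13 - 7\right) = 4 \cdot 6 = 24$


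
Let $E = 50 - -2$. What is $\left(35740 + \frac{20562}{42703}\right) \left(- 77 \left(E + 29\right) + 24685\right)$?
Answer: $\frac{28155813226336}{42703} \approx 6.5934 \cdot 10^{8}$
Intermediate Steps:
$E = 52$ ($E = 50 + 2 = 52$)
$\left(35740 + \frac{20562}{42703}\right) \left(- 77 \left(E + 29\right) + 24685\right) = \left(35740 + \frac{20562}{42703}\right) \left(- 77 \left(52 + 29\right) + 24685\right) = \left(35740 + 20562 \cdot \frac{1}{42703}\right) \left(\left(-77\right) 81 + 24685\right) = \left(35740 + \frac{20562}{42703}\right) \left(-6237 + 24685\right) = \frac{1526225782}{42703} \cdot 18448 = \frac{28155813226336}{42703}$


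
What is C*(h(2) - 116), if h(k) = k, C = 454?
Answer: -51756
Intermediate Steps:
C*(h(2) - 116) = 454*(2 - 116) = 454*(-114) = -51756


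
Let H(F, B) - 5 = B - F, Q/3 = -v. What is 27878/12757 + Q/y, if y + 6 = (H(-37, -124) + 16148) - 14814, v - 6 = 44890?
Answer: -841739414/7947611 ≈ -105.91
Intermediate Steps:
v = 44896 (v = 6 + 44890 = 44896)
Q = -134688 (Q = 3*(-1*44896) = 3*(-44896) = -134688)
H(F, B) = 5 + B - F (H(F, B) = 5 + (B - F) = 5 + B - F)
y = 1246 (y = -6 + (((5 - 124 - 1*(-37)) + 16148) - 14814) = -6 + (((5 - 124 + 37) + 16148) - 14814) = -6 + ((-82 + 16148) - 14814) = -6 + (16066 - 14814) = -6 + 1252 = 1246)
27878/12757 + Q/y = 27878/12757 - 134688/1246 = 27878*(1/12757) - 134688*1/1246 = 27878/12757 - 67344/623 = -841739414/7947611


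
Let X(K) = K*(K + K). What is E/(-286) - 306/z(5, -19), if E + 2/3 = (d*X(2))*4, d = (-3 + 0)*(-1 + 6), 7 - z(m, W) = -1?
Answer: -62753/1716 ≈ -36.569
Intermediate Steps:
z(m, W) = 8 (z(m, W) = 7 - 1*(-1) = 7 + 1 = 8)
d = -15 (d = -3*5 = -15)
X(K) = 2*K² (X(K) = K*(2*K) = 2*K²)
E = -1442/3 (E = -⅔ - 30*2²*4 = -⅔ - 30*4*4 = -⅔ - 15*8*4 = -⅔ - 120*4 = -⅔ - 480 = -1442/3 ≈ -480.67)
E/(-286) - 306/z(5, -19) = -1442/3/(-286) - 306/8 = -1442/3*(-1/286) - 306*⅛ = 721/429 - 153/4 = -62753/1716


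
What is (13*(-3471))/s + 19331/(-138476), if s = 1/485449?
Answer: -233331156999491/10652 ≈ -2.1905e+10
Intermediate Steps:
s = 1/485449 ≈ 2.0599e-6
(13*(-3471))/s + 19331/(-138476) = (13*(-3471))/(1/485449) + 19331/(-138476) = -45123*485449 + 19331*(-1/138476) = -21904915227 - 1487/10652 = -233331156999491/10652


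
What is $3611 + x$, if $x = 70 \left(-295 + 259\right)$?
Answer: $1091$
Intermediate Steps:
$x = -2520$ ($x = 70 \left(-36\right) = -2520$)
$3611 + x = 3611 - 2520 = 1091$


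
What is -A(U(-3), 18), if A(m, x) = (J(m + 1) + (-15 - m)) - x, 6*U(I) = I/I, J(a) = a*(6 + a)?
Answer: 893/36 ≈ 24.806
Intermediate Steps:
U(I) = ⅙ (U(I) = (I/I)/6 = (⅙)*1 = ⅙)
A(m, x) = -15 - m - x + (1 + m)*(7 + m) (A(m, x) = ((m + 1)*(6 + (m + 1)) + (-15 - m)) - x = ((1 + m)*(6 + (1 + m)) + (-15 - m)) - x = ((1 + m)*(7 + m) + (-15 - m)) - x = (-15 - m + (1 + m)*(7 + m)) - x = -15 - m - x + (1 + m)*(7 + m))
-A(U(-3), 18) = -(-8 + (⅙)² - 1*18 + 7*(⅙)) = -(-8 + 1/36 - 18 + 7/6) = -1*(-893/36) = 893/36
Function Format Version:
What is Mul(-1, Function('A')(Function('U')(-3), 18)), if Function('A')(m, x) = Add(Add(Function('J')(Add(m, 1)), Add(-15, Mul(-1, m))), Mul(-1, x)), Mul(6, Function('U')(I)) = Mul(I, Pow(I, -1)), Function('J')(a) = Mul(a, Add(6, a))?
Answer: Rational(893, 36) ≈ 24.806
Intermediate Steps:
Function('U')(I) = Rational(1, 6) (Function('U')(I) = Mul(Rational(1, 6), Mul(I, Pow(I, -1))) = Mul(Rational(1, 6), 1) = Rational(1, 6))
Function('A')(m, x) = Add(-15, Mul(-1, m), Mul(-1, x), Mul(Add(1, m), Add(7, m))) (Function('A')(m, x) = Add(Add(Mul(Add(m, 1), Add(6, Add(m, 1))), Add(-15, Mul(-1, m))), Mul(-1, x)) = Add(Add(Mul(Add(1, m), Add(6, Add(1, m))), Add(-15, Mul(-1, m))), Mul(-1, x)) = Add(Add(Mul(Add(1, m), Add(7, m)), Add(-15, Mul(-1, m))), Mul(-1, x)) = Add(Add(-15, Mul(-1, m), Mul(Add(1, m), Add(7, m))), Mul(-1, x)) = Add(-15, Mul(-1, m), Mul(-1, x), Mul(Add(1, m), Add(7, m))))
Mul(-1, Function('A')(Function('U')(-3), 18)) = Mul(-1, Add(-8, Pow(Rational(1, 6), 2), Mul(-1, 18), Mul(7, Rational(1, 6)))) = Mul(-1, Add(-8, Rational(1, 36), -18, Rational(7, 6))) = Mul(-1, Rational(-893, 36)) = Rational(893, 36)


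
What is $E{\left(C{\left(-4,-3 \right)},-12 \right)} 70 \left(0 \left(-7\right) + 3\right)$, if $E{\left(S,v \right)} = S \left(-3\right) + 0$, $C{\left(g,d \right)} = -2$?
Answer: $1260$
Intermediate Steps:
$E{\left(S,v \right)} = - 3 S$ ($E{\left(S,v \right)} = - 3 S + 0 = - 3 S$)
$E{\left(C{\left(-4,-3 \right)},-12 \right)} 70 \left(0 \left(-7\right) + 3\right) = \left(-3\right) \left(-2\right) 70 \left(0 \left(-7\right) + 3\right) = 6 \cdot 70 \left(0 + 3\right) = 420 \cdot 3 = 1260$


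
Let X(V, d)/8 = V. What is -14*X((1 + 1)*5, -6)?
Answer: -1120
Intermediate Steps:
X(V, d) = 8*V
-14*X((1 + 1)*5, -6) = -112*(1 + 1)*5 = -112*2*5 = -112*10 = -14*80 = -1120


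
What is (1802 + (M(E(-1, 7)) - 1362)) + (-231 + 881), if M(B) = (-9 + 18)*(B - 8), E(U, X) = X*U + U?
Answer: 946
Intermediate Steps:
E(U, X) = U + U*X (E(U, X) = U*X + U = U + U*X)
M(B) = -72 + 9*B (M(B) = 9*(-8 + B) = -72 + 9*B)
(1802 + (M(E(-1, 7)) - 1362)) + (-231 + 881) = (1802 + ((-72 + 9*(-(1 + 7))) - 1362)) + (-231 + 881) = (1802 + ((-72 + 9*(-1*8)) - 1362)) + 650 = (1802 + ((-72 + 9*(-8)) - 1362)) + 650 = (1802 + ((-72 - 72) - 1362)) + 650 = (1802 + (-144 - 1362)) + 650 = (1802 - 1506) + 650 = 296 + 650 = 946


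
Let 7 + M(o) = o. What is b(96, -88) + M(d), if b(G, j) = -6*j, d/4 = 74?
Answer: 817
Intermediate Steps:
d = 296 (d = 4*74 = 296)
M(o) = -7 + o
b(96, -88) + M(d) = -6*(-88) + (-7 + 296) = 528 + 289 = 817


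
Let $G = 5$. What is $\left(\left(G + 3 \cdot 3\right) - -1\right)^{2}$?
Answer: $225$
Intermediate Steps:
$\left(\left(G + 3 \cdot 3\right) - -1\right)^{2} = \left(\left(5 + 3 \cdot 3\right) - -1\right)^{2} = \left(\left(5 + 9\right) + \left(-2 + 3\right)\right)^{2} = \left(14 + 1\right)^{2} = 15^{2} = 225$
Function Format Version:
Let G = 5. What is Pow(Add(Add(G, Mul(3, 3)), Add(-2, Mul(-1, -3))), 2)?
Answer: 225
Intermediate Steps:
Pow(Add(Add(G, Mul(3, 3)), Add(-2, Mul(-1, -3))), 2) = Pow(Add(Add(5, Mul(3, 3)), Add(-2, Mul(-1, -3))), 2) = Pow(Add(Add(5, 9), Add(-2, 3)), 2) = Pow(Add(14, 1), 2) = Pow(15, 2) = 225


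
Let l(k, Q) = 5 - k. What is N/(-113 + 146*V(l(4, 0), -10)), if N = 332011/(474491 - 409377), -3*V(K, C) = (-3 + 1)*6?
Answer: 332011/30668694 ≈ 0.010826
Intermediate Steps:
V(K, C) = 4 (V(K, C) = -(-3 + 1)*6/3 = -(-2)*6/3 = -⅓*(-12) = 4)
N = 332011/65114 ≈ 5.0989
N/(-113 + 146*V(l(4, 0), -10)) = 332011/(65114*(-113 + 146*4)) = 332011/(65114*(-113 + 584)) = (332011/65114)/471 = (332011/65114)*(1/471) = 332011/30668694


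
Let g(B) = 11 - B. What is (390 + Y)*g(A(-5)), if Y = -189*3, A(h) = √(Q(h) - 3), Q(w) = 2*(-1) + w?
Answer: -1947 + 177*I*√10 ≈ -1947.0 + 559.72*I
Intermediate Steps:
Q(w) = -2 + w
A(h) = √(-5 + h) (A(h) = √((-2 + h) - 3) = √(-5 + h))
Y = -567
(390 + Y)*g(A(-5)) = (390 - 567)*(11 - √(-5 - 5)) = -177*(11 - √(-10)) = -177*(11 - I*√10) = -1947 + 177*I*√10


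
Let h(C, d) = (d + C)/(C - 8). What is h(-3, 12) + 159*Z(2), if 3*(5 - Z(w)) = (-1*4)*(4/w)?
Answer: 13400/11 ≈ 1218.2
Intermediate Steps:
h(C, d) = (C + d)/(-8 + C)
Z(w) = 5 + 16/(3*w) (Z(w) = 5 - (-1*4)*4/w/3 = 5 - (-4)*4/w/3 = 5 - (-16)/(3*w) = 5 + 16/(3*w))
h(-3, 12) + 159*Z(2) = (-3 + 12)/(-8 - 3) + 159*(5 + (16/3)/2) = 9/(-11) + 159*(5 + (16/3)*(½)) = -1/11*9 + 159*(5 + 8/3) = -9/11 + 159*(23/3) = -9/11 + 1219 = 13400/11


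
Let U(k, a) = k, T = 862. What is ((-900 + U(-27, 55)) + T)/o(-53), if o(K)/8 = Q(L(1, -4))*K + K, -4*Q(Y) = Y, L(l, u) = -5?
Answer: 65/954 ≈ 0.068134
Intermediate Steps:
Q(Y) = -Y/4
o(K) = 18*K (o(K) = 8*((-1/4*(-5))*K + K) = 8*(5*K/4 + K) = 8*(9*K/4) = 18*K)
((-900 + U(-27, 55)) + T)/o(-53) = ((-900 - 27) + 862)/((18*(-53))) = (-927 + 862)/(-954) = -65*(-1/954) = 65/954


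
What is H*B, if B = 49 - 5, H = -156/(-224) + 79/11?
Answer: 4853/14 ≈ 346.64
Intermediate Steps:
H = 4853/616 (H = -156*(-1/224) + 79*(1/11) = 39/56 + 79/11 = 4853/616 ≈ 7.8783)
B = 44 (B = 49 - 1*5 = 49 - 5 = 44)
H*B = (4853/616)*44 = 4853/14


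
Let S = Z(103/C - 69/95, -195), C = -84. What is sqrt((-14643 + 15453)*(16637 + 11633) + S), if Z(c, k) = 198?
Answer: 3*sqrt(2544322) ≈ 4785.3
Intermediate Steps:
S = 198
sqrt((-14643 + 15453)*(16637 + 11633) + S) = sqrt((-14643 + 15453)*(16637 + 11633) + 198) = sqrt(810*28270 + 198) = sqrt(22898700 + 198) = sqrt(22898898) = 3*sqrt(2544322)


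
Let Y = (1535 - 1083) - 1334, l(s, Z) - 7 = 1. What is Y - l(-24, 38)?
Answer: -890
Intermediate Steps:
l(s, Z) = 8 (l(s, Z) = 7 + 1 = 8)
Y = -882 (Y = 452 - 1334 = -882)
Y - l(-24, 38) = -882 - 1*8 = -882 - 8 = -890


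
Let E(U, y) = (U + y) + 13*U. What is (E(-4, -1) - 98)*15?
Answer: -2325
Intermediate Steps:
E(U, y) = y + 14*U
(E(-4, -1) - 98)*15 = ((-1 + 14*(-4)) - 98)*15 = ((-1 - 56) - 98)*15 = (-57 - 98)*15 = -155*15 = -2325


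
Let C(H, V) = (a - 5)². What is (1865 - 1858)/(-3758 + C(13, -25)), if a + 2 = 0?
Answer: -7/3709 ≈ -0.0018873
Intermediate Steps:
a = -2 (a = -2 + 0 = -2)
C(H, V) = 49 (C(H, V) = (-2 - 5)² = (-7)² = 49)
(1865 - 1858)/(-3758 + C(13, -25)) = (1865 - 1858)/(-3758 + 49) = 7/(-3709) = 7*(-1/3709) = -7/3709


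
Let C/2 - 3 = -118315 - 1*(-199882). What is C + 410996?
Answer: 574136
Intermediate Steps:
C = 163140 (C = 6 + 2*(-118315 - 1*(-199882)) = 6 + 2*(-118315 + 199882) = 6 + 2*81567 = 6 + 163134 = 163140)
C + 410996 = 163140 + 410996 = 574136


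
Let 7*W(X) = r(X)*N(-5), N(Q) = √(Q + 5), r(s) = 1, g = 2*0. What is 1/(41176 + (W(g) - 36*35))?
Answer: 1/39916 ≈ 2.5053e-5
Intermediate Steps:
g = 0
N(Q) = √(5 + Q)
W(X) = 0 (W(X) = (1*√(5 - 5))/7 = (1*√0)/7 = (1*0)/7 = (⅐)*0 = 0)
1/(41176 + (W(g) - 36*35)) = 1/(41176 + (0 - 36*35)) = 1/(41176 + (0 - 1260)) = 1/(41176 - 1260) = 1/39916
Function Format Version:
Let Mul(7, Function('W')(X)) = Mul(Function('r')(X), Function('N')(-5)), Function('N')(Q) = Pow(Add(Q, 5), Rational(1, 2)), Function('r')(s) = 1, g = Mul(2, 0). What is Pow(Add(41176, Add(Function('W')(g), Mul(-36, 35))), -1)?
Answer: Rational(1, 39916) ≈ 2.5053e-5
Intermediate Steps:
g = 0
Function('N')(Q) = Pow(Add(5, Q), Rational(1, 2))
Function('W')(X) = 0 (Function('W')(X) = Mul(Rational(1, 7), Mul(1, Pow(Add(5, -5), Rational(1, 2)))) = Mul(Rational(1, 7), Mul(1, Pow(0, Rational(1, 2)))) = Mul(Rational(1, 7), Mul(1, 0)) = Mul(Rational(1, 7), 0) = 0)
Pow(Add(41176, Add(Function('W')(g), Mul(-36, 35))), -1) = Pow(Add(41176, Add(0, Mul(-36, 35))), -1) = Pow(Add(41176, Add(0, -1260)), -1) = Pow(Add(41176, -1260), -1) = Pow(39916, -1) = Rational(1, 39916)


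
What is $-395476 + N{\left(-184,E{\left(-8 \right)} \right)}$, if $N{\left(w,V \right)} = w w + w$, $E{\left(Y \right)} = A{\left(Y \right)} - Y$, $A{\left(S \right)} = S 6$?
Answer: $-361804$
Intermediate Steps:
$A{\left(S \right)} = 6 S$
$E{\left(Y \right)} = 5 Y$ ($E{\left(Y \right)} = 6 Y - Y = 5 Y$)
$N{\left(w,V \right)} = w + w^{2}$ ($N{\left(w,V \right)} = w^{2} + w = w + w^{2}$)
$-395476 + N{\left(-184,E{\left(-8 \right)} \right)} = -395476 - 184 \left(1 - 184\right) = -395476 - -33672 = -395476 + 33672 = -361804$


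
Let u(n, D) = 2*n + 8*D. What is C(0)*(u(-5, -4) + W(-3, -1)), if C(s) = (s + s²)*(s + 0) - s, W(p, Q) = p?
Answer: 0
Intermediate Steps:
C(s) = -s + s*(s + s²) (C(s) = (s + s²)*s - s = s*(s + s²) - s = -s + s*(s + s²))
C(0)*(u(-5, -4) + W(-3, -1)) = (0*(-1 + 0 + 0²))*((2*(-5) + 8*(-4)) - 3) = (0*(-1 + 0 + 0))*((-10 - 32) - 3) = (0*(-1))*(-42 - 3) = 0*(-45) = 0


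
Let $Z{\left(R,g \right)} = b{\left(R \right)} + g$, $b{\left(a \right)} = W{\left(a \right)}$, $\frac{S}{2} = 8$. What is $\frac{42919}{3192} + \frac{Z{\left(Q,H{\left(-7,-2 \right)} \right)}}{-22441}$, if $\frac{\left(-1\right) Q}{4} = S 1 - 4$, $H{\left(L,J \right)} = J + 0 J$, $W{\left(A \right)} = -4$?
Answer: $\frac{963164431}{71631672} \approx 13.446$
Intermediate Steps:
$S = 16$ ($S = 2 \cdot 8 = 16$)
$H{\left(L,J \right)} = J$ ($H{\left(L,J \right)} = J + 0 = J$)
$b{\left(a \right)} = -4$
$Q = -48$ ($Q = - 4 \left(16 \cdot 1 - 4\right) = - 4 \left(16 - 4\right) = \left(-4\right) 12 = -48$)
$Z{\left(R,g \right)} = -4 + g$
$\frac{42919}{3192} + \frac{Z{\left(Q,H{\left(-7,-2 \right)} \right)}}{-22441} = \frac{42919}{3192} + \frac{-4 - 2}{-22441} = 42919 \cdot \frac{1}{3192} - - \frac{6}{22441} = \frac{42919}{3192} + \frac{6}{22441} = \frac{963164431}{71631672}$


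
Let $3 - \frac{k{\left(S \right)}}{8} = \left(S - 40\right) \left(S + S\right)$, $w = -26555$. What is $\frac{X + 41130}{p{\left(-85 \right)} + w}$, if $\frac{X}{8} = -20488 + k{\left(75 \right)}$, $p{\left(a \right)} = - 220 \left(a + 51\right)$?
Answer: $\frac{458582}{19075} \approx 24.041$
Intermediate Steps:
$p{\left(a \right)} = -11220 - 220 a$ ($p{\left(a \right)} = - 220 \left(51 + a\right) = -11220 - 220 a$)
$k{\left(S \right)} = 24 - 16 S \left(-40 + S\right)$ ($k{\left(S \right)} = 24 - 8 \left(S - 40\right) \left(S + S\right) = 24 - 8 \left(-40 + S\right) 2 S = 24 - 8 \cdot 2 S \left(-40 + S\right) = 24 - 16 S \left(-40 + S\right)$)
$X = -499712$ ($X = 8 \left(-20488 + \left(24 - 16 \cdot 75^{2} + 640 \cdot 75\right)\right) = 8 \left(-20488 + \left(24 - 90000 + 48000\right)\right) = 8 \left(-20488 - 41976\right) = 8 \left(-62464\right) = -499712$)
$\frac{X + 41130}{p{\left(-85 \right)} + w} = \frac{-499712 + 41130}{\left(-11220 - -18700\right) - 26555} = - \frac{458582}{\left(-11220 + 18700\right) - 26555} = - \frac{458582}{7480 - 26555} = - \frac{458582}{-19075} = \left(-458582\right) \left(- \frac{1}{19075}\right) = \frac{458582}{19075}$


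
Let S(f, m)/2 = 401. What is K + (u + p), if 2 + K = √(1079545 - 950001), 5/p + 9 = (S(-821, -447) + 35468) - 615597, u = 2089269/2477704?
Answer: -25944842066/22428486321 + 2*√32386 ≈ 358.77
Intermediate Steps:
S(f, m) = 802 (S(f, m) = 2*401 = 802)
u = 2089269/2477704 (u = 2089269*(1/2477704) = 2089269/2477704 ≈ 0.84323)
p = -5/579336 (p = 5/(-9 + ((802 + 35468) - 615597)) = 5/(-9 + (36270 - 615597)) = 5/(-9 - 579327) = 5/(-579336) = 5*(-1/579336) = -5/579336 ≈ -8.6306e-6)
K = -2 + 2*√32386 (K = -2 + √(1079545 - 950001) = -2 + √129544 = -2 + 2*√32386 ≈ 357.92)
K + (u + p) = (-2 + 2*√32386) + (2089269/2477704 - 5/579336) = (-2 + 2*√32386) + 18912130576/22428486321 = -25944842066/22428486321 + 2*√32386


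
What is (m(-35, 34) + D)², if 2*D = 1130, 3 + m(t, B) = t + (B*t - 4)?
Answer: 444889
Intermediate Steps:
m(t, B) = -7 + t + B*t (m(t, B) = -3 + (t + (B*t - 4)) = -3 + (t + (-4 + B*t)) = -3 + (-4 + t + B*t) = -7 + t + B*t)
D = 565 (D = (½)*1130 = 565)
(m(-35, 34) + D)² = ((-7 - 35 + 34*(-35)) + 565)² = ((-7 - 35 - 1190) + 565)² = (-1232 + 565)² = (-667)² = 444889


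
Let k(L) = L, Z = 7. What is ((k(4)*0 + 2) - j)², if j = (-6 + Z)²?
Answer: 1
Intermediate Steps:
j = 1 (j = (-6 + 7)² = 1² = 1)
((k(4)*0 + 2) - j)² = ((4*0 + 2) - 1*1)² = ((0 + 2) - 1)² = (2 - 1)² = 1² = 1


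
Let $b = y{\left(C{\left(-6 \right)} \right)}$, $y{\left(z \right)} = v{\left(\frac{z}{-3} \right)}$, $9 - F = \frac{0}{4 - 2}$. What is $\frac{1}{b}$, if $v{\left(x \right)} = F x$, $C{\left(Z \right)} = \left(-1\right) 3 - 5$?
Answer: $\frac{1}{24} \approx 0.041667$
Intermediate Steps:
$C{\left(Z \right)} = -8$ ($C{\left(Z \right)} = -3 - 5 = -8$)
$F = 9$ ($F = 9 - \frac{0}{4 - 2} = 9 - \frac{0}{2} = 9 - 0 \cdot \frac{1}{2} = 9 - 0 = 9 + 0 = 9$)
$v{\left(x \right)} = 9 x$
$y{\left(z \right)} = - 3 z$ ($y{\left(z \right)} = 9 \frac{z}{-3} = 9 z \left(- \frac{1}{3}\right) = 9 \left(- \frac{z}{3}\right) = - 3 z$)
$b = 24$ ($b = \left(-3\right) \left(-8\right) = 24$)
$\frac{1}{b} = \frac{1}{24}$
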